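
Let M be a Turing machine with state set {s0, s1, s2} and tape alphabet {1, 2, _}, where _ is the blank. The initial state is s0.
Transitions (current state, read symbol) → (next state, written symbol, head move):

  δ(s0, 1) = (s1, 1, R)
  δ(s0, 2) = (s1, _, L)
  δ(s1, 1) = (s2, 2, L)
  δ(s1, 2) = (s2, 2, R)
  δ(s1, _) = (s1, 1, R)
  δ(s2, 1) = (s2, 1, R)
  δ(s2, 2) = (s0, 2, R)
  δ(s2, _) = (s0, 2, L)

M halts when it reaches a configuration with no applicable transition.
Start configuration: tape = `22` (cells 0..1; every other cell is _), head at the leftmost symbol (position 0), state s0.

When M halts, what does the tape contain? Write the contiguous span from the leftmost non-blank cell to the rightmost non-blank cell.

12_2

s0 | _[2]2_   read 2 → write _, move L, go to s1
s1 | [_]_2_   read _ → write 1, move R, go to s1
s1 | 1[_]2_   read _ → write 1, move R, go to s1
s1 | 11[2]_   read 2 → write 2, move R, go to s2
s2 | 112[_]   read _ → write 2, move L, go to s0
s0 | 11[2]2   read 2 → write _, move L, go to s1
s1 | 1[1]_2   read 1 → write 2, move L, go to s2
s2 | [1]2_2   read 1 → write 1, move R, go to s2
s2 | 1[2]_2   read 2 → write 2, move R, go to s0
s0 | 12[_]2
The non-blank tape span at halt is 12_2.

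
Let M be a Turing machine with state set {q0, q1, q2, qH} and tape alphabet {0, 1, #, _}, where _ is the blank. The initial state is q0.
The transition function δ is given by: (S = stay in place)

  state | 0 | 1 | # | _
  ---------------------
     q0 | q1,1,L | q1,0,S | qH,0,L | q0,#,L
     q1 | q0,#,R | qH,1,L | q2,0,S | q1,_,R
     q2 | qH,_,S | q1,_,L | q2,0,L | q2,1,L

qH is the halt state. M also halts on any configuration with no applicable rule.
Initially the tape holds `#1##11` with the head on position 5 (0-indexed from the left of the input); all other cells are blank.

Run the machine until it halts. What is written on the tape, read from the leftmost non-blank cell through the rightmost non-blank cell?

#1##10#

q0 | #1##1[1]_   read 1 → write 0, move S, go to q1
q1 | #1##1[0]_   read 0 → write #, move R, go to q0
q0 | #1##1#[_]   read _ → write #, move L, go to q0
q0 | #1##1[#]#   read # → write 0, move L, go to qH
qH | #1##[1]0#
The non-blank tape span at halt is #1##10#.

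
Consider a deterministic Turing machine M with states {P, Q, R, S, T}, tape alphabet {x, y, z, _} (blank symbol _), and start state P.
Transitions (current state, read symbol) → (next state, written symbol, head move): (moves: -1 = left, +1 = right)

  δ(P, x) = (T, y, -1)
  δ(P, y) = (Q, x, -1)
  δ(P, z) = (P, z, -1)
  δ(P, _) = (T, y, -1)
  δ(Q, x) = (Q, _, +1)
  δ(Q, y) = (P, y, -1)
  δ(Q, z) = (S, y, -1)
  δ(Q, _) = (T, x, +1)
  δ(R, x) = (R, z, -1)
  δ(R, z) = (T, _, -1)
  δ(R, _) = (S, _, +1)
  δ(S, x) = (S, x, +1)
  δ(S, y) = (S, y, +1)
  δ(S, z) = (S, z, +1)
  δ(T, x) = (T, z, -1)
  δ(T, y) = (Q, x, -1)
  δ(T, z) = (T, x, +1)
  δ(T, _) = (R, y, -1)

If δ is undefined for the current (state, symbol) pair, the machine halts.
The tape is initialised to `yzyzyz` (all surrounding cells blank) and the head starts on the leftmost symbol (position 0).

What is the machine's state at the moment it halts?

state=P head=0 tape=___[y]zyzyz_   (P,y)→(Q,x,-1)
state=Q head=-1 tape=__[_]xzyzyz_   (Q,_)→(T,x,+1)
state=T head=0 tape=__x[x]zyzyz_   (T,x)→(T,z,-1)
state=T head=-1 tape=__[x]zzyzyz_   (T,x)→(T,z,-1)
state=T head=-2 tape=_[_]zzzyzyz_   (T,_)→(R,y,-1)
state=R head=-3 tape=[_]yzzzyzyz_   (R,_)→(S,_,+1)
state=S head=-2 tape=_[y]zzzyzyz_   (S,y)→(S,y,+1)
state=S head=-1 tape=_y[z]zzyzyz_   (S,z)→(S,z,+1)
state=S head=0 tape=_yz[z]zyzyz_   (S,z)→(S,z,+1)
state=S head=1 tape=_yzz[z]yzyz_   (S,z)→(S,z,+1)
state=S head=2 tape=_yzzz[y]zyz_   (S,y)→(S,y,+1)
state=S head=3 tape=_yzzzy[z]yz_   (S,z)→(S,z,+1)
state=S head=4 tape=_yzzzyz[y]z_   (S,y)→(S,y,+1)
state=S head=5 tape=_yzzzyzy[z]_   (S,z)→(S,z,+1)
state=S head=6 tape=_yzzzyzyz[_]
No transition is defined for (S, _); M halts in state S.

S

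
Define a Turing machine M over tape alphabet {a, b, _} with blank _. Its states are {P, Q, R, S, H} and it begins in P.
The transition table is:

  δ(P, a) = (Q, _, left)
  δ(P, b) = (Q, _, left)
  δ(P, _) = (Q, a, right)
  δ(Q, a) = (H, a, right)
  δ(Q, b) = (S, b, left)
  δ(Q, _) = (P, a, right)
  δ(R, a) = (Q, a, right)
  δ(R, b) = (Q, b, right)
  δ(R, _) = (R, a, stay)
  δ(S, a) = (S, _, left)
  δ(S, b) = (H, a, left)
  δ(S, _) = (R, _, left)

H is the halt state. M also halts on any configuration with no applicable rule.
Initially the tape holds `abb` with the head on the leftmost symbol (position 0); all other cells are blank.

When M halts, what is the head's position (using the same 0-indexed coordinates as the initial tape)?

1

P | ___[a]bb   read a → write _, move left, go to Q
Q | __[_]_bb   read _ → write a, move right, go to P
P | __a[_]bb   read _ → write a, move right, go to Q
Q | __aa[b]b   read b → write b, move left, go to S
S | __a[a]bb   read a → write _, move left, go to S
S | __[a]_bb   read a → write _, move left, go to S
S | _[_]__bb   read _ → write _, move left, go to R
R | [_]___bb   read _ → write a, move stay, go to R
R | [a]___bb   read a → write a, move right, go to Q
Q | a[_]__bb   read _ → write a, move right, go to P
P | aa[_]_bb   read _ → write a, move right, go to Q
Q | aaa[_]bb   read _ → write a, move right, go to P
P | aaaa[b]b   read b → write _, move left, go to Q
Q | aaa[a]_b   read a → write a, move right, go to H
H | aaaa[_]b
At halt the head is at cell 1.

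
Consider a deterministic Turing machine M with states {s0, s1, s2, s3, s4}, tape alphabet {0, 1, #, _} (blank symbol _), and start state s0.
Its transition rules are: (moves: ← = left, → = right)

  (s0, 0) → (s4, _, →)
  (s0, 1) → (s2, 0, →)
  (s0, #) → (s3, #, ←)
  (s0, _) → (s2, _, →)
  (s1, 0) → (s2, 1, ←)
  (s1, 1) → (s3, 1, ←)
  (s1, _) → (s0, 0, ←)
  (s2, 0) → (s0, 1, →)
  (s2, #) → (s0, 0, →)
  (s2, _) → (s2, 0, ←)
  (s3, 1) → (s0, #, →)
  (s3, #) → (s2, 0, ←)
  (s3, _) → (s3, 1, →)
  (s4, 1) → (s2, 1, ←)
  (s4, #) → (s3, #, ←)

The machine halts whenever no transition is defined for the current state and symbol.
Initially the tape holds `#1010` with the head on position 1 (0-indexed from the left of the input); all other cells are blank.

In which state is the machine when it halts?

state=s0 head=1 tape=#[1]010__   (s0,1)→(s2,0,→)
state=s2 head=2 tape=#0[0]10__   (s2,0)→(s0,1,→)
state=s0 head=3 tape=#01[1]0__   (s0,1)→(s2,0,→)
state=s2 head=4 tape=#010[0]__   (s2,0)→(s0,1,→)
state=s0 head=5 tape=#0101[_]_   (s0,_)→(s2,_,→)
state=s2 head=6 tape=#0101_[_]   (s2,_)→(s2,0,←)
state=s2 head=5 tape=#0101[_]0   (s2,_)→(s2,0,←)
state=s2 head=4 tape=#010[1]00
No transition is defined for (s2, 1); M halts in state s2.

s2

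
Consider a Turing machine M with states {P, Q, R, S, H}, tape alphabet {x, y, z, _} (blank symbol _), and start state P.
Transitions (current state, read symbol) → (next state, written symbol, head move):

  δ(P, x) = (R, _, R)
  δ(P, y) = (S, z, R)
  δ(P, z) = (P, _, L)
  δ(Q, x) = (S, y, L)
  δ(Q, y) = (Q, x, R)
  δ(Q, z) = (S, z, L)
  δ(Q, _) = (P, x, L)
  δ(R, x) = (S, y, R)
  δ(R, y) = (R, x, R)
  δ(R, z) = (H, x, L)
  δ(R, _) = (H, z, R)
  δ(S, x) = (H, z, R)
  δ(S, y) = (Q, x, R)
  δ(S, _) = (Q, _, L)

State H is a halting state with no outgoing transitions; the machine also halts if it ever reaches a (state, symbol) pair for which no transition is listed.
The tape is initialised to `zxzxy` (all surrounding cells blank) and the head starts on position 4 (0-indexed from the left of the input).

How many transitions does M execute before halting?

P | zxzx[y]_   read y → write z, move R, go to S
S | zxzxz[_]   read _ → write _, move L, go to Q
Q | zxzx[z]_   read z → write z, move L, go to S
S | zxz[x]z_   read x → write z, move R, go to H
H | zxzz[z]_
M halts after 4 transitions.

4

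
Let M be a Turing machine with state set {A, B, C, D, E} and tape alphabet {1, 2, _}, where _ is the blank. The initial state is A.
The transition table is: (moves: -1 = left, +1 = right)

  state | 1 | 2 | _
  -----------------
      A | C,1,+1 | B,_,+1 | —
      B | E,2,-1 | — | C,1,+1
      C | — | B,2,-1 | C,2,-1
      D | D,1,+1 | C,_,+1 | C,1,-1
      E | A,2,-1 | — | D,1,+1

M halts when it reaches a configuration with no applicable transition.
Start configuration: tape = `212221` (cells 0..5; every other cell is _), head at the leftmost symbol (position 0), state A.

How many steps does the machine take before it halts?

9

A | _[2]12221   read 2 → write _, move +1, go to B
B | __[1]2221   read 1 → write 2, move -1, go to E
E | _[_]22221   read _ → write 1, move +1, go to D
D | _1[2]2221   read 2 → write _, move +1, go to C
C | _1_[2]221   read 2 → write 2, move -1, go to B
B | _1[_]2221   read _ → write 1, move +1, go to C
C | _11[2]221   read 2 → write 2, move -1, go to B
B | _1[1]2221   read 1 → write 2, move -1, go to E
E | _[1]22221   read 1 → write 2, move -1, go to A
A | [_]222221
M halts after 9 transitions.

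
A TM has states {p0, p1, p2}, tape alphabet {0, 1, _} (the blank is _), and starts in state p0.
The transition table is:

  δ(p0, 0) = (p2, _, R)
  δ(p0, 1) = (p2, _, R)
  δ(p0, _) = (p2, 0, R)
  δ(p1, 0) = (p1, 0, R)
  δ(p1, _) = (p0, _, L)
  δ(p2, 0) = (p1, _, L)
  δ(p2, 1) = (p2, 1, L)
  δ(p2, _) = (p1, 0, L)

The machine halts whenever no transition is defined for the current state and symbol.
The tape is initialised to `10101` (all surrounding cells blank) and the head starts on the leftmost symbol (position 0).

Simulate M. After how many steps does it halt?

state=p0 head=0 tape=__[1]0101   (p0,1)→(p2,_,R)
state=p2 head=1 tape=___[0]101   (p2,0)→(p1,_,L)
state=p1 head=0 tape=__[_]_101   (p1,_)→(p0,_,L)
state=p0 head=-1 tape=_[_]__101   (p0,_)→(p2,0,R)
state=p2 head=0 tape=_0[_]_101   (p2,_)→(p1,0,L)
state=p1 head=-1 tape=_[0]0_101   (p1,0)→(p1,0,R)
state=p1 head=0 tape=_0[0]_101   (p1,0)→(p1,0,R)
state=p1 head=1 tape=_00[_]101   (p1,_)→(p0,_,L)
state=p0 head=0 tape=_0[0]_101   (p0,0)→(p2,_,R)
state=p2 head=1 tape=_0_[_]101   (p2,_)→(p1,0,L)
state=p1 head=0 tape=_0[_]0101   (p1,_)→(p0,_,L)
state=p0 head=-1 tape=_[0]_0101   (p0,0)→(p2,_,R)
state=p2 head=0 tape=__[_]0101   (p2,_)→(p1,0,L)
state=p1 head=-1 tape=_[_]00101   (p1,_)→(p0,_,L)
state=p0 head=-2 tape=[_]_00101   (p0,_)→(p2,0,R)
state=p2 head=-1 tape=0[_]00101   (p2,_)→(p1,0,L)
state=p1 head=-2 tape=[0]000101   (p1,0)→(p1,0,R)
state=p1 head=-1 tape=0[0]00101   (p1,0)→(p1,0,R)
state=p1 head=0 tape=00[0]0101   (p1,0)→(p1,0,R)
state=p1 head=1 tape=000[0]101   (p1,0)→(p1,0,R)
state=p1 head=2 tape=0000[1]01
M halts after 20 transitions.

20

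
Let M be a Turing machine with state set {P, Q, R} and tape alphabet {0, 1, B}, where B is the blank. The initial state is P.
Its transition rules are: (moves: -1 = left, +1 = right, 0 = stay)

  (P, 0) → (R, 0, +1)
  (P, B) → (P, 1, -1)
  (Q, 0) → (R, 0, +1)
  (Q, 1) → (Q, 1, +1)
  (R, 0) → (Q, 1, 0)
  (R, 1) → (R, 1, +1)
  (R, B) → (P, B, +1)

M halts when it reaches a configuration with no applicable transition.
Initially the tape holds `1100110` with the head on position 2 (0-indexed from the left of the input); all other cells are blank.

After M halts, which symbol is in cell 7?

P | 11[0]0110BBBB   read 0 → write 0, move +1, go to R
R | 110[0]110BBBB   read 0 → write 1, move 0, go to Q
Q | 110[1]110BBBB   read 1 → write 1, move +1, go to Q
Q | 1101[1]10BBBB   read 1 → write 1, move +1, go to Q
Q | 11011[1]0BBBB   read 1 → write 1, move +1, go to Q
Q | 110111[0]BBBB   read 0 → write 0, move +1, go to R
R | 1101110[B]BBB   read B → write B, move +1, go to P
P | 1101110B[B]BB   read B → write 1, move -1, go to P
P | 1101110[B]1BB   read B → write 1, move -1, go to P
P | 110111[0]11BB   read 0 → write 0, move +1, go to R
R | 1101110[1]1BB   read 1 → write 1, move +1, go to R
R | 11011101[1]BB   read 1 → write 1, move +1, go to R
R | 110111011[B]B   read B → write B, move +1, go to P
P | 110111011B[B]   read B → write 1, move -1, go to P
P | 110111011[B]1   read B → write 1, move -1, go to P
P | 11011101[1]11
Cell 7 holds 1 when M halts.

1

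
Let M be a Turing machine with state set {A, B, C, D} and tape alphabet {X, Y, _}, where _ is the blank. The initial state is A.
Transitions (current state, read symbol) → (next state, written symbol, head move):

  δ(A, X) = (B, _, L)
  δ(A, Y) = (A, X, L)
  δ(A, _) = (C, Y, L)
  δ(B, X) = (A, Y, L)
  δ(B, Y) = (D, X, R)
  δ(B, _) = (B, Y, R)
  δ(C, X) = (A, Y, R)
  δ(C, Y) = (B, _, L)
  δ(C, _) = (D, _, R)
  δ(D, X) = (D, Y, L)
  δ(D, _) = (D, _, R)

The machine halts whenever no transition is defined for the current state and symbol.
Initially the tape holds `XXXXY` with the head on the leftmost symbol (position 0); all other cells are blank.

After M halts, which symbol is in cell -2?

A | ___[X]XXXY   read X → write _, move L, go to B
B | __[_]_XXXY   read _ → write Y, move R, go to B
B | __Y[_]XXXY   read _ → write Y, move R, go to B
B | __YY[X]XXY   read X → write Y, move L, go to A
A | __Y[Y]YXXY   read Y → write X, move L, go to A
A | __[Y]XYXXY   read Y → write X, move L, go to A
A | _[_]XXYXXY   read _ → write Y, move L, go to C
C | [_]YXXYXXY   read _ → write _, move R, go to D
D | _[Y]XXYXXY
Cell -2 holds Y when M halts.

Y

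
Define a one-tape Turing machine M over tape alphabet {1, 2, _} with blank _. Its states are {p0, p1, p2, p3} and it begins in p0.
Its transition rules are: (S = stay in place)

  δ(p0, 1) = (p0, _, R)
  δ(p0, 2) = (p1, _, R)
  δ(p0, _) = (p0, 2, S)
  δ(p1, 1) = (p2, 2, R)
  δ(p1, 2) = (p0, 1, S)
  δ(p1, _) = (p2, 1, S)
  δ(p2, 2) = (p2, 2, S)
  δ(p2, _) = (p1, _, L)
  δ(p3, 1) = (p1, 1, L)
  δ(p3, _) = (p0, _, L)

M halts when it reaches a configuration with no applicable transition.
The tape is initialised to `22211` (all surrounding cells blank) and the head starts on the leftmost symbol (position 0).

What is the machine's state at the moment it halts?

state=p0 head=0 tape=[2]2211   (p0,2)→(p1,_,R)
state=p1 head=1 tape=_[2]211   (p1,2)→(p0,1,S)
state=p0 head=1 tape=_[1]211   (p0,1)→(p0,_,R)
state=p0 head=2 tape=__[2]11   (p0,2)→(p1,_,R)
state=p1 head=3 tape=___[1]1   (p1,1)→(p2,2,R)
state=p2 head=4 tape=___2[1]
No transition is defined for (p2, 1); M halts in state p2.

p2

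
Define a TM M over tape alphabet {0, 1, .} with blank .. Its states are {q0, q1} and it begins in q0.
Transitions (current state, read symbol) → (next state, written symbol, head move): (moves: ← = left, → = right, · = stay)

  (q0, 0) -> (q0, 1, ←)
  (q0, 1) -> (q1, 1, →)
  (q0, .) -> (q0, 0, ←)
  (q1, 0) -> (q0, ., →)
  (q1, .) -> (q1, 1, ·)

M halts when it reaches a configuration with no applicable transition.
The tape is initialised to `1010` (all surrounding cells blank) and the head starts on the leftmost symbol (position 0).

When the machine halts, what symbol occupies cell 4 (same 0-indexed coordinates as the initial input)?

1

q0 | [1]010..   read 1 → write 1, move →, go to q1
q1 | 1[0]10..   read 0 → write ., move →, go to q0
q0 | 1.[1]0..   read 1 → write 1, move →, go to q1
q1 | 1.1[0]..   read 0 → write ., move →, go to q0
q0 | 1.1.[.].   read . → write 0, move ←, go to q0
q0 | 1.1[.]0.   read . → write 0, move ←, go to q0
q0 | 1.[1]00.   read 1 → write 1, move →, go to q1
q1 | 1.1[0]0.   read 0 → write ., move →, go to q0
q0 | 1.1.[0].   read 0 → write 1, move ←, go to q0
q0 | 1.1[.]1.   read . → write 0, move ←, go to q0
q0 | 1.[1]01.   read 1 → write 1, move →, go to q1
q1 | 1.1[0]1.   read 0 → write ., move →, go to q0
q0 | 1.1.[1].   read 1 → write 1, move →, go to q1
q1 | 1.1.1[.]   read . → write 1, move ·, go to q1
q1 | 1.1.1[1]
Cell 4 holds 1 when M halts.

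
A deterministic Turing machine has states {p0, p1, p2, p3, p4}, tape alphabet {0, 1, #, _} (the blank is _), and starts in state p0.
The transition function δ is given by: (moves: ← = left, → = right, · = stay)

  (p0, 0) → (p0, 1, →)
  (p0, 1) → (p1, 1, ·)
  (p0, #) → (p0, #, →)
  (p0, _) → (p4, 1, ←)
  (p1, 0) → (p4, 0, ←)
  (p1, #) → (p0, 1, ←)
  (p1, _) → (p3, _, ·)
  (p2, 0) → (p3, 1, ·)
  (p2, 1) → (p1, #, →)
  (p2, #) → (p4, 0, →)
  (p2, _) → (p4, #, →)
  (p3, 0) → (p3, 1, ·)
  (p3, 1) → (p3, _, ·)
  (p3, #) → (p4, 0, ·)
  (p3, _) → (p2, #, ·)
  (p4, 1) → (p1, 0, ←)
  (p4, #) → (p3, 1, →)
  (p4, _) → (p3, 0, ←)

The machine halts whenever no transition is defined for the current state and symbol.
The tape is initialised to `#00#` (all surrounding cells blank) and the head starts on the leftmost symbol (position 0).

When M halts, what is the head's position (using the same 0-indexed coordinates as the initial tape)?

5

state=p0 head=0 tape=[#]00#__   (p0,#)→(p0,#,→)
state=p0 head=1 tape=#[0]0#__   (p0,0)→(p0,1,→)
state=p0 head=2 tape=#1[0]#__   (p0,0)→(p0,1,→)
state=p0 head=3 tape=#11[#]__   (p0,#)→(p0,#,→)
state=p0 head=4 tape=#11#[_]_   (p0,_)→(p4,1,←)
state=p4 head=3 tape=#11[#]1_   (p4,#)→(p3,1,→)
state=p3 head=4 tape=#111[1]_   (p3,1)→(p3,_,·)
state=p3 head=4 tape=#111[_]_   (p3,_)→(p2,#,·)
state=p2 head=4 tape=#111[#]_   (p2,#)→(p4,0,→)
state=p4 head=5 tape=#1110[_]   (p4,_)→(p3,0,←)
state=p3 head=4 tape=#111[0]0   (p3,0)→(p3,1,·)
state=p3 head=4 tape=#111[1]0   (p3,1)→(p3,_,·)
state=p3 head=4 tape=#111[_]0   (p3,_)→(p2,#,·)
state=p2 head=4 tape=#111[#]0   (p2,#)→(p4,0,→)
state=p4 head=5 tape=#1110[0]
At halt the head is at cell 5.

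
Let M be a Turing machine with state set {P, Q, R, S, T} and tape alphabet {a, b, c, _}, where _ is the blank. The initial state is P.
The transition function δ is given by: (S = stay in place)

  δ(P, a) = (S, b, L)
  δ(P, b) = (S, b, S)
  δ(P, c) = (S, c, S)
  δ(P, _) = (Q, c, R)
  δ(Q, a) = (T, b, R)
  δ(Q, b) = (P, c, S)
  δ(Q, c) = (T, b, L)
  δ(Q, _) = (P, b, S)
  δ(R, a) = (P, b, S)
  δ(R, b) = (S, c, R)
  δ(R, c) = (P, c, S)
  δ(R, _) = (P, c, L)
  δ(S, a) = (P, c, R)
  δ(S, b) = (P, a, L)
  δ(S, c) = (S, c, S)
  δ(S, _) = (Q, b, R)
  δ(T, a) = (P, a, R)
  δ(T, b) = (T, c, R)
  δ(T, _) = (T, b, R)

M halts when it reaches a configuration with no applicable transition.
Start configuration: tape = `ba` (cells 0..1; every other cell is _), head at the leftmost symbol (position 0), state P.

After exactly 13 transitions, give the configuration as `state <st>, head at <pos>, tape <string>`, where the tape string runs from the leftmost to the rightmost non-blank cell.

state=P head=0 tape=_[b]a__   (P,b)→(S,b,S)
state=S head=0 tape=_[b]a__   (S,b)→(P,a,L)
state=P head=-1 tape=[_]aa__   (P,_)→(Q,c,R)
state=Q head=0 tape=c[a]a__   (Q,a)→(T,b,R)
state=T head=1 tape=cb[a]__   (T,a)→(P,a,R)
state=P head=2 tape=cba[_]_   (P,_)→(Q,c,R)
state=Q head=3 tape=cbac[_]   (Q,_)→(P,b,S)
state=P head=3 tape=cbac[b]   (P,b)→(S,b,S)
state=S head=3 tape=cbac[b]   (S,b)→(P,a,L)
state=P head=2 tape=cba[c]a   (P,c)→(S,c,S)
state=S head=2 tape=cba[c]a   (S,c)→(S,c,S)
state=S head=2 tape=cba[c]a   (S,c)→(S,c,S)
state=S head=2 tape=cba[c]a   (S,c)→(S,c,S)
state=S head=2 tape=cba[c]a
After 13 steps: state S, head at 2, tape cbaca.

state S, head at 2, tape cbaca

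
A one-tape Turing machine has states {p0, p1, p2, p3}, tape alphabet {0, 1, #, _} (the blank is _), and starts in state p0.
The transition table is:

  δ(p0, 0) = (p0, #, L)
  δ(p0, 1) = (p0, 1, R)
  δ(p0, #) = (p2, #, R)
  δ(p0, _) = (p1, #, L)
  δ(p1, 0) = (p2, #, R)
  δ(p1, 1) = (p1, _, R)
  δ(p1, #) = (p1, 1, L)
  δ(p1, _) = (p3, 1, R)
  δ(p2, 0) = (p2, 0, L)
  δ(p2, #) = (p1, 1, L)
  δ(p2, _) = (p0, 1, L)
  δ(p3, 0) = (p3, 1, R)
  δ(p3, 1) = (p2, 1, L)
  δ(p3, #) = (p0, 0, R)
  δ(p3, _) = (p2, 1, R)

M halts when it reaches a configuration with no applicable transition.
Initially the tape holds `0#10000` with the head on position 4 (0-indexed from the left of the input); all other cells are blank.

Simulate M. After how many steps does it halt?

14

state=p0 head=4 tape=0#10[0]00   (p0,0)→(p0,#,L)
state=p0 head=3 tape=0#1[0]#00   (p0,0)→(p0,#,L)
state=p0 head=2 tape=0#[1]##00   (p0,1)→(p0,1,R)
state=p0 head=3 tape=0#1[#]#00   (p0,#)→(p2,#,R)
state=p2 head=4 tape=0#1#[#]00   (p2,#)→(p1,1,L)
state=p1 head=3 tape=0#1[#]100   (p1,#)→(p1,1,L)
state=p1 head=2 tape=0#[1]1100   (p1,1)→(p1,_,R)
state=p1 head=3 tape=0#_[1]100   (p1,1)→(p1,_,R)
state=p1 head=4 tape=0#__[1]00   (p1,1)→(p1,_,R)
state=p1 head=5 tape=0#___[0]0   (p1,0)→(p2,#,R)
state=p2 head=6 tape=0#___#[0]   (p2,0)→(p2,0,L)
state=p2 head=5 tape=0#___[#]0   (p2,#)→(p1,1,L)
state=p1 head=4 tape=0#__[_]10   (p1,_)→(p3,1,R)
state=p3 head=5 tape=0#__1[1]0   (p3,1)→(p2,1,L)
state=p2 head=4 tape=0#__[1]10
M halts after 14 transitions.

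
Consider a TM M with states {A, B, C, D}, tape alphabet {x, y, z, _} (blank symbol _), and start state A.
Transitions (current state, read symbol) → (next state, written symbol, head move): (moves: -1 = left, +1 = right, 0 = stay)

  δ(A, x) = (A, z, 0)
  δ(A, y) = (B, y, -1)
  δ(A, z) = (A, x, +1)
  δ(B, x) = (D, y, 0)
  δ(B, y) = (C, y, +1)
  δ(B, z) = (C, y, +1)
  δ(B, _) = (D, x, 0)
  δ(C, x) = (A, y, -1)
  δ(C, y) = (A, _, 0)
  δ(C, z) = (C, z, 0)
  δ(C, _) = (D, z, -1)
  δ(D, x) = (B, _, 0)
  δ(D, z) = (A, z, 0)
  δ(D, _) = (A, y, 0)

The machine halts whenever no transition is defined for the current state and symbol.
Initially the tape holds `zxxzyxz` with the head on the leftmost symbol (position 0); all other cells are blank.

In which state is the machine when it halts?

D

A | [z]xxzyxz   read z → write x, move +1, go to A
A | x[x]xzyxz   read x → write z, move 0, go to A
A | x[z]xzyxz   read z → write x, move +1, go to A
A | xx[x]zyxz   read x → write z, move 0, go to A
A | xx[z]zyxz   read z → write x, move +1, go to A
A | xxx[z]yxz   read z → write x, move +1, go to A
A | xxxx[y]xz   read y → write y, move -1, go to B
B | xxx[x]yxz   read x → write y, move 0, go to D
D | xxx[y]yxz
No transition is defined for (D, y); M halts in state D.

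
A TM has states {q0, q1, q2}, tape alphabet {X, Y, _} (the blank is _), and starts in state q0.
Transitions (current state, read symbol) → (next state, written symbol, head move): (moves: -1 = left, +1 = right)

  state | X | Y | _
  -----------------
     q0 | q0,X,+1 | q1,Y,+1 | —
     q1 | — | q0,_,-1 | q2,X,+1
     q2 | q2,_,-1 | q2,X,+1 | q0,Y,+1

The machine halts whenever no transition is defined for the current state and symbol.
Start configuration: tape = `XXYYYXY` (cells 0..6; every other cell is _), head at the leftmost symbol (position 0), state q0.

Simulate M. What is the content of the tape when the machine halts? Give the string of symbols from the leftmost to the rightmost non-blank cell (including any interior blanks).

XXXY__Y

q0 | [X]XYYYXY   read X → write X, move +1, go to q0
q0 | X[X]YYYXY   read X → write X, move +1, go to q0
q0 | XX[Y]YYXY   read Y → write Y, move +1, go to q1
q1 | XXY[Y]YXY   read Y → write _, move -1, go to q0
q0 | XX[Y]_YXY   read Y → write Y, move +1, go to q1
q1 | XXY[_]YXY   read _ → write X, move +1, go to q2
q2 | XXYX[Y]XY   read Y → write X, move +1, go to q2
q2 | XXYXX[X]Y   read X → write _, move -1, go to q2
q2 | XXYX[X]_Y   read X → write _, move -1, go to q2
q2 | XXY[X]__Y   read X → write _, move -1, go to q2
q2 | XX[Y]___Y   read Y → write X, move +1, go to q2
q2 | XXX[_]__Y   read _ → write Y, move +1, go to q0
q0 | XXXY[_]_Y
The non-blank tape span at halt is XXXY__Y.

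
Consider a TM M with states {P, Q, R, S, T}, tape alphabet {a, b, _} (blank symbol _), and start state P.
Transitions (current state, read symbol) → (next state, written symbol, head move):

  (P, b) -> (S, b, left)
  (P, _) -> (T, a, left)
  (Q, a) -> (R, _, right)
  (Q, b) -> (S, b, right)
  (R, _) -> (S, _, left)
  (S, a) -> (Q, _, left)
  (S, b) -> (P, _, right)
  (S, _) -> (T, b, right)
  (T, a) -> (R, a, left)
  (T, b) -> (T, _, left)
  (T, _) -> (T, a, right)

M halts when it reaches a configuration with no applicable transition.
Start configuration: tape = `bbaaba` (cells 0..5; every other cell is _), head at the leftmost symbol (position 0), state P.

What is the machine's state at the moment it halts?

state=P head=0 tape=__[b]baaba   (P,b)→(S,b,left)
state=S head=-1 tape=_[_]bbaaba   (S,_)→(T,b,right)
state=T head=0 tape=_b[b]baaba   (T,b)→(T,_,left)
state=T head=-1 tape=_[b]_baaba   (T,b)→(T,_,left)
state=T head=-2 tape=[_]__baaba   (T,_)→(T,a,right)
state=T head=-1 tape=a[_]_baaba   (T,_)→(T,a,right)
state=T head=0 tape=aa[_]baaba   (T,_)→(T,a,right)
state=T head=1 tape=aaa[b]aaba   (T,b)→(T,_,left)
state=T head=0 tape=aa[a]_aaba   (T,a)→(R,a,left)
state=R head=-1 tape=a[a]a_aaba
No transition is defined for (R, a); M halts in state R.

R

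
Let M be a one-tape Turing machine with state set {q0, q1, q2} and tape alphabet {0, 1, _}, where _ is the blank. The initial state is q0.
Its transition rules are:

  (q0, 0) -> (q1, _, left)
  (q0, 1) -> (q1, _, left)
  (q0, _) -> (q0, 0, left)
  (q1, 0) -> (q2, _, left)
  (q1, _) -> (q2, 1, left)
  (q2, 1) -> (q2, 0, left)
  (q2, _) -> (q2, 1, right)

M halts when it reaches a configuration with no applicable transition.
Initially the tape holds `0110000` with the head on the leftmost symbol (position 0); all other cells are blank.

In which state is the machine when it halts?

q2

state=q0 head=0 tape=___[0]110000   (q0,0)→(q1,_,left)
state=q1 head=-1 tape=__[_]_110000   (q1,_)→(q2,1,left)
state=q2 head=-2 tape=_[_]1_110000   (q2,_)→(q2,1,right)
state=q2 head=-1 tape=_1[1]_110000   (q2,1)→(q2,0,left)
state=q2 head=-2 tape=_[1]0_110000   (q2,1)→(q2,0,left)
state=q2 head=-3 tape=[_]00_110000   (q2,_)→(q2,1,right)
state=q2 head=-2 tape=1[0]0_110000
No transition is defined for (q2, 0); M halts in state q2.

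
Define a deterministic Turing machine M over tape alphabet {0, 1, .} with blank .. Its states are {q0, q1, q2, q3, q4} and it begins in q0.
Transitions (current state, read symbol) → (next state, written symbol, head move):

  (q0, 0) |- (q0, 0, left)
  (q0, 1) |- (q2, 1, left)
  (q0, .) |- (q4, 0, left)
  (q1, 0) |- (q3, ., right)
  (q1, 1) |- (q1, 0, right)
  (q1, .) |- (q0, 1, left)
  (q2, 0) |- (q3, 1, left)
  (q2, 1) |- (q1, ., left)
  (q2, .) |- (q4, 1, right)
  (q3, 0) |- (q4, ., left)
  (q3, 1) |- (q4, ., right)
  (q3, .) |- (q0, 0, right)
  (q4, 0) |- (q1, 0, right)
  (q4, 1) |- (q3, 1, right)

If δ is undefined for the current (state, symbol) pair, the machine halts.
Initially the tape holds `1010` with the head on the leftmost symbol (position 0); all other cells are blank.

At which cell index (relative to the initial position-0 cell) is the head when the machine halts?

state=q0 head=0 tape=...[1]010.   (q0,1)→(q2,1,left)
state=q2 head=-1 tape=..[.]1010.   (q2,.)→(q4,1,right)
state=q4 head=0 tape=..1[1]010.   (q4,1)→(q3,1,right)
state=q3 head=1 tape=..11[0]10.   (q3,0)→(q4,.,left)
state=q4 head=0 tape=..1[1].10.   (q4,1)→(q3,1,right)
state=q3 head=1 tape=..11[.]10.   (q3,.)→(q0,0,right)
state=q0 head=2 tape=..110[1]0.   (q0,1)→(q2,1,left)
state=q2 head=1 tape=..11[0]10.   (q2,0)→(q3,1,left)
state=q3 head=0 tape=..1[1]110.   (q3,1)→(q4,.,right)
state=q4 head=1 tape=..1.[1]10.   (q4,1)→(q3,1,right)
state=q3 head=2 tape=..1.1[1]0.   (q3,1)→(q4,.,right)
state=q4 head=3 tape=..1.1.[0].   (q4,0)→(q1,0,right)
state=q1 head=4 tape=..1.1.0[.]   (q1,.)→(q0,1,left)
state=q0 head=3 tape=..1.1.[0]1   (q0,0)→(q0,0,left)
state=q0 head=2 tape=..1.1[.]01   (q0,.)→(q4,0,left)
state=q4 head=1 tape=..1.[1]001   (q4,1)→(q3,1,right)
state=q3 head=2 tape=..1.1[0]01   (q3,0)→(q4,.,left)
state=q4 head=1 tape=..1.[1].01   (q4,1)→(q3,1,right)
state=q3 head=2 tape=..1.1[.]01   (q3,.)→(q0,0,right)
state=q0 head=3 tape=..1.10[0]1   (q0,0)→(q0,0,left)
state=q0 head=2 tape=..1.1[0]01   (q0,0)→(q0,0,left)
state=q0 head=1 tape=..1.[1]001   (q0,1)→(q2,1,left)
state=q2 head=0 tape=..1[.]1001   (q2,.)→(q4,1,right)
state=q4 head=1 tape=..11[1]001   (q4,1)→(q3,1,right)
state=q3 head=2 tape=..111[0]01   (q3,0)→(q4,.,left)
state=q4 head=1 tape=..11[1].01   (q4,1)→(q3,1,right)
state=q3 head=2 tape=..111[.]01   (q3,.)→(q0,0,right)
state=q0 head=3 tape=..1110[0]1   (q0,0)→(q0,0,left)
state=q0 head=2 tape=..111[0]01   (q0,0)→(q0,0,left)
state=q0 head=1 tape=..11[1]001   (q0,1)→(q2,1,left)
state=q2 head=0 tape=..1[1]1001   (q2,1)→(q1,.,left)
state=q1 head=-1 tape=..[1].1001   (q1,1)→(q1,0,right)
state=q1 head=0 tape=..0[.]1001   (q1,.)→(q0,1,left)
state=q0 head=-1 tape=..[0]11001   (q0,0)→(q0,0,left)
state=q0 head=-2 tape=.[.]011001   (q0,.)→(q4,0,left)
state=q4 head=-3 tape=[.]0011001
At halt the head is at cell -3.

-3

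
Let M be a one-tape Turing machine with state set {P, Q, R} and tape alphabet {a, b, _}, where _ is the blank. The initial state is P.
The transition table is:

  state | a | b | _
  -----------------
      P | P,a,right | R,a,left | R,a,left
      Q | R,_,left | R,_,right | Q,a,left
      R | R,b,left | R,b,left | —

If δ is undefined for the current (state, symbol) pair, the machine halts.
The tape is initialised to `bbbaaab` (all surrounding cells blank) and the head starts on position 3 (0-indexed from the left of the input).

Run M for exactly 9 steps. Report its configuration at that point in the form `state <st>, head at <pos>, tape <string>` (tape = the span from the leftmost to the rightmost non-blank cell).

state R, head at 0, tape bbbbbba

state=P head=3 tape=bbb[a]aab   (P,a)→(P,a,right)
state=P head=4 tape=bbba[a]ab   (P,a)→(P,a,right)
state=P head=5 tape=bbbaa[a]b   (P,a)→(P,a,right)
state=P head=6 tape=bbbaaa[b]   (P,b)→(R,a,left)
state=R head=5 tape=bbbaa[a]a   (R,a)→(R,b,left)
state=R head=4 tape=bbba[a]ba   (R,a)→(R,b,left)
state=R head=3 tape=bbb[a]bba   (R,a)→(R,b,left)
state=R head=2 tape=bb[b]bbba   (R,b)→(R,b,left)
state=R head=1 tape=b[b]bbbba   (R,b)→(R,b,left)
state=R head=0 tape=[b]bbbbba
After 9 steps: state R, head at 0, tape bbbbbba.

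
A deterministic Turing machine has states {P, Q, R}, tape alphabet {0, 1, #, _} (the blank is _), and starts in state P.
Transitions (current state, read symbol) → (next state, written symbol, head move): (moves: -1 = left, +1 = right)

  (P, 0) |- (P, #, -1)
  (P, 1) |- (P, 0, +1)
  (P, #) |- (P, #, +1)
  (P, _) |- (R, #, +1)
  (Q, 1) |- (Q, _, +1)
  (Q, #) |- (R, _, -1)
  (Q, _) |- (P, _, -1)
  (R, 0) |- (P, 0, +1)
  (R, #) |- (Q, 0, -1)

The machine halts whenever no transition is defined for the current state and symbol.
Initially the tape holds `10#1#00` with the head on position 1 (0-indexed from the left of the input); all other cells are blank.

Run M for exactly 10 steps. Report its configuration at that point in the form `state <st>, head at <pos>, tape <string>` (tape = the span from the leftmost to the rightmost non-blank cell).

state P, head at 5, tape 0##0###

P | 1[0]#1#00   read 0 → write #, move -1, go to P
P | [1]##1#00   read 1 → write 0, move +1, go to P
P | 0[#]#1#00   read # → write #, move +1, go to P
P | 0#[#]1#00   read # → write #, move +1, go to P
P | 0##[1]#00   read 1 → write 0, move +1, go to P
P | 0##0[#]00   read # → write #, move +1, go to P
P | 0##0#[0]0   read 0 → write #, move -1, go to P
P | 0##0[#]#0   read # → write #, move +1, go to P
P | 0##0#[#]0   read # → write #, move +1, go to P
P | 0##0##[0]   read 0 → write #, move -1, go to P
P | 0##0#[#]#
After 10 steps: state P, head at 5, tape 0##0###.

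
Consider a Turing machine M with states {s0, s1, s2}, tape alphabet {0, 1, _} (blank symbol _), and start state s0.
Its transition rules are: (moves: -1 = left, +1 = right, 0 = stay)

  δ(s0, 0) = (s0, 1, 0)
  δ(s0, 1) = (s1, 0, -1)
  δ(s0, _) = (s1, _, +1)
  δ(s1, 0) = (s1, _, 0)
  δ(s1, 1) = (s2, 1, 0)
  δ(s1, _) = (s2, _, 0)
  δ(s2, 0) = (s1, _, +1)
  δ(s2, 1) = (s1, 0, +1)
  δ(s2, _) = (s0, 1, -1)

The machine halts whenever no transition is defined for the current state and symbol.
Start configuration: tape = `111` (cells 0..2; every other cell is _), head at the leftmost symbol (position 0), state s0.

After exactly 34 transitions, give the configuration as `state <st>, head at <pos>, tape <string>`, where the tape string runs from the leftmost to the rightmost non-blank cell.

state=s0 head=0 tape=_____[1]11   (s0,1)→(s1,0,-1)
state=s1 head=-1 tape=____[_]011   (s1,_)→(s2,_,0)
state=s2 head=-1 tape=____[_]011   (s2,_)→(s0,1,-1)
state=s0 head=-2 tape=___[_]1011   (s0,_)→(s1,_,+1)
state=s1 head=-1 tape=____[1]011   (s1,1)→(s2,1,0)
state=s2 head=-1 tape=____[1]011   (s2,1)→(s1,0,+1)
state=s1 head=0 tape=____0[0]11   (s1,0)→(s1,_,0)
state=s1 head=0 tape=____0[_]11   (s1,_)→(s2,_,0)
state=s2 head=0 tape=____0[_]11   (s2,_)→(s0,1,-1)
state=s0 head=-1 tape=____[0]111   (s0,0)→(s0,1,0)
state=s0 head=-1 tape=____[1]111   (s0,1)→(s1,0,-1)
state=s1 head=-2 tape=___[_]0111   (s1,_)→(s2,_,0)
state=s2 head=-2 tape=___[_]0111   (s2,_)→(s0,1,-1)
state=s0 head=-3 tape=__[_]10111   (s0,_)→(s1,_,+1)
state=s1 head=-2 tape=___[1]0111   (s1,1)→(s2,1,0)
state=s2 head=-2 tape=___[1]0111   (s2,1)→(s1,0,+1)
state=s1 head=-1 tape=___0[0]111   (s1,0)→(s1,_,0)
state=s1 head=-1 tape=___0[_]111   (s1,_)→(s2,_,0)
state=s2 head=-1 tape=___0[_]111   (s2,_)→(s0,1,-1)
state=s0 head=-2 tape=___[0]1111   (s0,0)→(s0,1,0)
state=s0 head=-2 tape=___[1]1111   (s0,1)→(s1,0,-1)
state=s1 head=-3 tape=__[_]01111   (s1,_)→(s2,_,0)
state=s2 head=-3 tape=__[_]01111   (s2,_)→(s0,1,-1)
state=s0 head=-4 tape=_[_]101111   (s0,_)→(s1,_,+1)
state=s1 head=-3 tape=__[1]01111   (s1,1)→(s2,1,0)
state=s2 head=-3 tape=__[1]01111   (s2,1)→(s1,0,+1)
state=s1 head=-2 tape=__0[0]1111   (s1,0)→(s1,_,0)
state=s1 head=-2 tape=__0[_]1111   (s1,_)→(s2,_,0)
state=s2 head=-2 tape=__0[_]1111   (s2,_)→(s0,1,-1)
state=s0 head=-3 tape=__[0]11111   (s0,0)→(s0,1,0)
state=s0 head=-3 tape=__[1]11111   (s0,1)→(s1,0,-1)
state=s1 head=-4 tape=_[_]011111   (s1,_)→(s2,_,0)
state=s2 head=-4 tape=_[_]011111   (s2,_)→(s0,1,-1)
state=s0 head=-5 tape=[_]1011111   (s0,_)→(s1,_,+1)
state=s1 head=-4 tape=_[1]011111
After 34 steps: state s1, head at -4, tape 1011111.

state s1, head at -4, tape 1011111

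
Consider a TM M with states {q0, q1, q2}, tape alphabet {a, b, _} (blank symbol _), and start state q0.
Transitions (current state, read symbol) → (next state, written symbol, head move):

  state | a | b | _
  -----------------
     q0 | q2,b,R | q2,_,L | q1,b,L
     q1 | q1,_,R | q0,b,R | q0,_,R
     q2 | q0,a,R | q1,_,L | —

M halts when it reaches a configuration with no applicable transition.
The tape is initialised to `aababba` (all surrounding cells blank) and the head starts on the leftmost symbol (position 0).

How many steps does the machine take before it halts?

state=q0 head=0 tape=[a]ababba   (q0,a)→(q2,b,R)
state=q2 head=1 tape=b[a]babba   (q2,a)→(q0,a,R)
state=q0 head=2 tape=ba[b]abba   (q0,b)→(q2,_,L)
state=q2 head=1 tape=b[a]_abba   (q2,a)→(q0,a,R)
state=q0 head=2 tape=ba[_]abba   (q0,_)→(q1,b,L)
state=q1 head=1 tape=b[a]babba   (q1,a)→(q1,_,R)
state=q1 head=2 tape=b_[b]abba   (q1,b)→(q0,b,R)
state=q0 head=3 tape=b_b[a]bba   (q0,a)→(q2,b,R)
state=q2 head=4 tape=b_bb[b]ba   (q2,b)→(q1,_,L)
state=q1 head=3 tape=b_b[b]_ba   (q1,b)→(q0,b,R)
state=q0 head=4 tape=b_bb[_]ba   (q0,_)→(q1,b,L)
state=q1 head=3 tape=b_b[b]bba   (q1,b)→(q0,b,R)
state=q0 head=4 tape=b_bb[b]ba   (q0,b)→(q2,_,L)
state=q2 head=3 tape=b_b[b]_ba   (q2,b)→(q1,_,L)
state=q1 head=2 tape=b_[b]__ba   (q1,b)→(q0,b,R)
state=q0 head=3 tape=b_b[_]_ba   (q0,_)→(q1,b,L)
state=q1 head=2 tape=b_[b]b_ba   (q1,b)→(q0,b,R)
state=q0 head=3 tape=b_b[b]_ba   (q0,b)→(q2,_,L)
state=q2 head=2 tape=b_[b]__ba   (q2,b)→(q1,_,L)
state=q1 head=1 tape=b[_]___ba   (q1,_)→(q0,_,R)
state=q0 head=2 tape=b_[_]__ba   (q0,_)→(q1,b,L)
state=q1 head=1 tape=b[_]b__ba   (q1,_)→(q0,_,R)
state=q0 head=2 tape=b_[b]__ba   (q0,b)→(q2,_,L)
state=q2 head=1 tape=b[_]___ba
M halts after 23 transitions.

23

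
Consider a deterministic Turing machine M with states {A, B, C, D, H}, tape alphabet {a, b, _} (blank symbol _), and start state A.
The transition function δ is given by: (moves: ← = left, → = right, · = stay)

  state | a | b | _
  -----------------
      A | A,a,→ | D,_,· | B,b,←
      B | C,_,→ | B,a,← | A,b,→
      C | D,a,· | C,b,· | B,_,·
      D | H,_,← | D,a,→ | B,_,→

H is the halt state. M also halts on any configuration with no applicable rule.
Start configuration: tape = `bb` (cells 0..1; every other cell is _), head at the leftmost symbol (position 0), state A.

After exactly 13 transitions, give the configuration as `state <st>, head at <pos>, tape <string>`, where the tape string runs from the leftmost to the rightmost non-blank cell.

state C, head at 2, tape b_b

A | [b]b_   read b → write _, move ·, go to D
D | [_]b_   read _ → write _, move →, go to B
B | _[b]_   read b → write a, move ←, go to B
B | [_]a_   read _ → write b, move →, go to A
A | b[a]_   read a → write a, move →, go to A
A | ba[_]   read _ → write b, move ←, go to B
B | b[a]b   read a → write _, move →, go to C
C | b_[b]   read b → write b, move ·, go to C
C | b_[b]   read b → write b, move ·, go to C
C | b_[b]   read b → write b, move ·, go to C
C | b_[b]   read b → write b, move ·, go to C
C | b_[b]   read b → write b, move ·, go to C
C | b_[b]   read b → write b, move ·, go to C
C | b_[b]
After 13 steps: state C, head at 2, tape b_b.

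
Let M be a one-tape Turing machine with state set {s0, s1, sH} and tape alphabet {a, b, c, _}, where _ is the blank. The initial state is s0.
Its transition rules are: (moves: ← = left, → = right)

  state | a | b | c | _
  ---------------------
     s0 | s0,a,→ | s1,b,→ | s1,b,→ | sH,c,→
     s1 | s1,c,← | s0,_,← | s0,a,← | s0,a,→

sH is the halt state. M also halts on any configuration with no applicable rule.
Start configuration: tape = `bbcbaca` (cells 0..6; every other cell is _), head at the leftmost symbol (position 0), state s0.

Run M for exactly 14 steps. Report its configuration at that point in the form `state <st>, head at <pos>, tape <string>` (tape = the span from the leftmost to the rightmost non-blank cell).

state sH, head at 6, tape babaacc

state=s0 head=0 tape=[b]bcbaca   (s0,b)→(s1,b,→)
state=s1 head=1 tape=b[b]cbaca   (s1,b)→(s0,_,←)
state=s0 head=0 tape=[b]_cbaca   (s0,b)→(s1,b,→)
state=s1 head=1 tape=b[_]cbaca   (s1,_)→(s0,a,→)
state=s0 head=2 tape=ba[c]baca   (s0,c)→(s1,b,→)
state=s1 head=3 tape=bab[b]aca   (s1,b)→(s0,_,←)
state=s0 head=2 tape=ba[b]_aca   (s0,b)→(s1,b,→)
state=s1 head=3 tape=bab[_]aca   (s1,_)→(s0,a,→)
state=s0 head=4 tape=baba[a]ca   (s0,a)→(s0,a,→)
state=s0 head=5 tape=babaa[c]a   (s0,c)→(s1,b,→)
state=s1 head=6 tape=babaab[a]   (s1,a)→(s1,c,←)
state=s1 head=5 tape=babaa[b]c   (s1,b)→(s0,_,←)
state=s0 head=4 tape=baba[a]_c   (s0,a)→(s0,a,→)
state=s0 head=5 tape=babaa[_]c   (s0,_)→(sH,c,→)
state=sH head=6 tape=babaac[c]
After 14 steps: state sH, head at 6, tape babaacc.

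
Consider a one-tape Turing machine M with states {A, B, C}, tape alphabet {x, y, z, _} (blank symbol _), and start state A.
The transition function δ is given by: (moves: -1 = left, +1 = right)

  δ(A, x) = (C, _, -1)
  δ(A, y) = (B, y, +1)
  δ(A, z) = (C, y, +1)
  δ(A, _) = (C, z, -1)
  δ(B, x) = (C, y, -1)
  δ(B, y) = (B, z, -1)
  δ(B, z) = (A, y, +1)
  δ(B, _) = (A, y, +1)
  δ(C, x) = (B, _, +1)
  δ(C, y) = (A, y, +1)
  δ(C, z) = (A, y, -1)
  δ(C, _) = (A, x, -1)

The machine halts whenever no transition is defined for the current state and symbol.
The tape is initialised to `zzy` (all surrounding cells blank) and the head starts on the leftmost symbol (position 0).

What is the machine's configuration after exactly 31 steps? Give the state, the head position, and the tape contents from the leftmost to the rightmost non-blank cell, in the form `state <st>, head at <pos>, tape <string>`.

state B, head at -3, tape yyzzzzy

state=A head=0 tape=____[z]zy   (A,z)→(C,y,+1)
state=C head=1 tape=____y[z]y   (C,z)→(A,y,-1)
state=A head=0 tape=____[y]yy   (A,y)→(B,y,+1)
state=B head=1 tape=____y[y]y   (B,y)→(B,z,-1)
state=B head=0 tape=____[y]zy   (B,y)→(B,z,-1)
state=B head=-1 tape=___[_]zzy   (B,_)→(A,y,+1)
state=A head=0 tape=___y[z]zy   (A,z)→(C,y,+1)
state=C head=1 tape=___yy[z]y   (C,z)→(A,y,-1)
state=A head=0 tape=___y[y]yy   (A,y)→(B,y,+1)
state=B head=1 tape=___yy[y]y   (B,y)→(B,z,-1)
state=B head=0 tape=___y[y]zy   (B,y)→(B,z,-1)
state=B head=-1 tape=___[y]zzy   (B,y)→(B,z,-1)
state=B head=-2 tape=__[_]zzzy   (B,_)→(A,y,+1)
state=A head=-1 tape=__y[z]zzy   (A,z)→(C,y,+1)
state=C head=0 tape=__yy[z]zy   (C,z)→(A,y,-1)
state=A head=-1 tape=__y[y]yzy   (A,y)→(B,y,+1)
state=B head=0 tape=__yy[y]zy   (B,y)→(B,z,-1)
state=B head=-1 tape=__y[y]zzy   (B,y)→(B,z,-1)
state=B head=-2 tape=__[y]zzzy   (B,y)→(B,z,-1)
state=B head=-3 tape=_[_]zzzzy   (B,_)→(A,y,+1)
state=A head=-2 tape=_y[z]zzzy   (A,z)→(C,y,+1)
state=C head=-1 tape=_yy[z]zzy   (C,z)→(A,y,-1)
state=A head=-2 tape=_y[y]yzzy   (A,y)→(B,y,+1)
state=B head=-1 tape=_yy[y]zzy   (B,y)→(B,z,-1)
state=B head=-2 tape=_y[y]zzzy   (B,y)→(B,z,-1)
state=B head=-3 tape=_[y]zzzzy   (B,y)→(B,z,-1)
state=B head=-4 tape=[_]zzzzzy   (B,_)→(A,y,+1)
state=A head=-3 tape=y[z]zzzzy   (A,z)→(C,y,+1)
state=C head=-2 tape=yy[z]zzzy   (C,z)→(A,y,-1)
state=A head=-3 tape=y[y]yzzzy   (A,y)→(B,y,+1)
state=B head=-2 tape=yy[y]zzzy   (B,y)→(B,z,-1)
state=B head=-3 tape=y[y]zzzzy
After 31 steps: state B, head at -3, tape yyzzzzy.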